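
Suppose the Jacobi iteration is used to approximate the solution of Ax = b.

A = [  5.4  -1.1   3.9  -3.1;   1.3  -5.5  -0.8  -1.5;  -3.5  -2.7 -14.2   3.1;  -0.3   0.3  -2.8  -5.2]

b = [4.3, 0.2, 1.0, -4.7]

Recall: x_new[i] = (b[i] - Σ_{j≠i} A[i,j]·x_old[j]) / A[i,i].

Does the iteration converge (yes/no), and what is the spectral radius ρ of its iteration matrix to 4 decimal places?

yes, ρ = 0.5717

Diagonal D = diag(5.4, -5.5, -14.2, -5.2); L, U strict lower/upper.
Jacobi: T = -D⁻¹(L+U), T[2,0] = -(-3.5)/(-14.2) = -0.2465; T[2,2] = 0.
  T[0,:] = [+0.0000 +0.2037 -0.7222 +0.5741]
  T[1,:] = [+0.2364 +0.0000 -0.1455 -0.2727]
  T[2,:] = [-0.2465 -0.1901 +0.0000 +0.2183]
  T[3,:] = [-0.0577 +0.0577 -0.5385 +0.0000]
moduli |λ_i(T)| = 0.5717, 0.4107, 0.4107, 0.1811.
ρ(T) = max|λ| = 0.5717; 0.5717 < 1, so it converges for any x₀.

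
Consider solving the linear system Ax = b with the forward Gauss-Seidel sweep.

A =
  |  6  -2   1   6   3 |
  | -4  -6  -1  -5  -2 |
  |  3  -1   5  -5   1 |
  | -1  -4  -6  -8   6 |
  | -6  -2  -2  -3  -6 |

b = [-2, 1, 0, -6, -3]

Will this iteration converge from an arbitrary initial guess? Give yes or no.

Write A = D+L+U with D = diag(6, -6, 5, -8, -6).
GS T = -(D+L)⁻¹U: row 0 first, T[0,2] = -(1)/(6) = -0.1667; later rows by forward substitution.
  T[0,:] = [+0.0000  +0.3333  -0.1667  -1.0000  -0.5000]
  T[1,:] = [+0.0000  -0.2222  -0.0556  -0.1667  +0.0000]
  T[2,:] = [+0.0000  -0.2444  +0.0889  +1.5667  +0.1000]
  T[3,:] = [+0.0000  +0.2528  -0.0181  -0.9667  +0.7375]
  T[4,:] = [+0.0000  -0.3042  +0.1646  +1.0167  +0.0979]
|λ(T)| sorted: 1.3414, 0.7385, 0.2051, 0.2051, 0.0000.
ρ = 1.3414; 1.3414 > 1: divergent.

no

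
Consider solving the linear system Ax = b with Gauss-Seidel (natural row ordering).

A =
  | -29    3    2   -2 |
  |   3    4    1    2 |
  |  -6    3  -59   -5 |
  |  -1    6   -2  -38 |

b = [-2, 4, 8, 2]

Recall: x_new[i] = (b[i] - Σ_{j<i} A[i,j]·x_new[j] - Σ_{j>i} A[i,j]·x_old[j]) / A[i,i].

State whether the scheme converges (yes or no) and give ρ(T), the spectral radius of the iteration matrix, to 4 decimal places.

Split A = D + L + U, D = diag(-29, 4, -59, -38).
T_GS = -(D+L)⁻¹U: row 0 first, T[0,2] = -(2)/(-29) = +0.0690; later rows by forward substitution.
  T[0,:] = [+0.0000  +0.1034  +0.0690  -0.0690]
  T[1,:] = [+0.0000  -0.0776  -0.3017  -0.4483]
  T[2,:] = [+0.0000  -0.0145  -0.0224  -0.1005]
  T[3,:] = [+0.0000  -0.0142  -0.0483  -0.0637]
eigenvalue magnitudes: 0.2021, 0.0284, 0.0100, 0.0000.
ρ = 0.2021; 0.2021 < 1, so it converges for any x₀.

yes, ρ = 0.2021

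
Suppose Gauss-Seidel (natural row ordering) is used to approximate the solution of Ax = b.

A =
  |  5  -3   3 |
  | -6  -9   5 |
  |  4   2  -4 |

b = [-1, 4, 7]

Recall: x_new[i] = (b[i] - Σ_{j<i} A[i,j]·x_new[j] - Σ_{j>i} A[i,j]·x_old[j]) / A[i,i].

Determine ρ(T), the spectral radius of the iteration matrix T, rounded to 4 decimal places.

0.8948

Let D = diag(5, -9, -4); L, U the strict triangles.
GS T = -(D+L)⁻¹U: row 0 first, T[0,2] = -(3)/(5) = -0.6000; later rows by forward substitution.
  T[0,:] = [+0.0000, +0.6000, -0.6000]
  T[1,:] = [+0.0000, -0.4000, +0.9556]
  T[2,:] = [+0.0000, +0.4000, -0.1222]
|λ(T)| sorted: 0.8948, 0.3725, 0.0000.
ρ(T) = max|λ| = 0.8948; 0.8948 < 1, so it converges for any x₀.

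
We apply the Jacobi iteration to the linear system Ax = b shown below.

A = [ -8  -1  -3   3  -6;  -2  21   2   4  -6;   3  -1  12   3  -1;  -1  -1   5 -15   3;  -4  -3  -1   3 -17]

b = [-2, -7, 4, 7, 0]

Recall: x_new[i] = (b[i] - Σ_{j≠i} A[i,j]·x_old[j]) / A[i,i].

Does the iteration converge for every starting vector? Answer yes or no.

yes

A = D + L + U where D = diag(-8, 21, 12, -15, -17).
Jacobi T = -D⁻¹(L+U): T[1,2] = -(2)/(21) = -0.0952; T[1,1] = 0.
  T[0,:] = [+0.0000  -0.1250  -0.3750  +0.3750  -0.7500]
  T[1,:] = [+0.0952  +0.0000  -0.0952  -0.1905  +0.2857]
  T[2,:] = [-0.2500  +0.0833  +0.0000  -0.2500  +0.0833]
  T[3,:] = [-0.0667  -0.0667  +0.3333  +0.0000  +0.2000]
  T[4,:] = [-0.2353  -0.1765  -0.0588  +0.1765  +0.0000]
eigenvalue magnitudes: 0.5154, 0.4377, 0.3331, 0.3331, 0.0858.
ρ = 0.5154; 0.5154 < 1 ⇒ converges.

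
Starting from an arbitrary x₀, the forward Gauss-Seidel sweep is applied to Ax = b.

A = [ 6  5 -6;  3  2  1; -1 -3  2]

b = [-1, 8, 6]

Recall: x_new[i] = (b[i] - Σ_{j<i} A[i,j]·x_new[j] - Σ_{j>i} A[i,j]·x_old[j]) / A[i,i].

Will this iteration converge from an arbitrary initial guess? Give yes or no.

no

Split A = D + L + U, D = diag(6, 2, 2).
GS T = -(D+L)⁻¹U: row 0 first, T[0,1] = -(5)/(6) = -0.8333; later rows by forward substitution.
  T[0,:] = [+0.0000  -0.8333  +1.0000]
  T[1,:] = [+0.0000  +1.2500  -2.0000]
  T[2,:] = [+0.0000  +1.4583  -2.5000]
|roots of det(T-λI)|: 1.3989, 0.1489, 0.0000.
spectral radius ρ = 1.3989; 1.3989 > 1, so it fails to converge.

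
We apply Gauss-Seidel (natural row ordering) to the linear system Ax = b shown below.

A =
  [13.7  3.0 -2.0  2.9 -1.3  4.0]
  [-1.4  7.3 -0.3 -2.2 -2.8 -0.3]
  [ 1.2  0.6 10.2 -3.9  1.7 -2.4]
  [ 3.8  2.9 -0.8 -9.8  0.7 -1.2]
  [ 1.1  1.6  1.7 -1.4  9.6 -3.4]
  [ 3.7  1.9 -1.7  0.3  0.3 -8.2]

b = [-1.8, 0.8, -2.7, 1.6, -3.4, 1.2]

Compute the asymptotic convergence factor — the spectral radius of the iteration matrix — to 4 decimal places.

0.5310

A = D + L + U where D = diag(13.7, 7.3, 10.2, -9.8, 9.6, -8.2).
GS T = -(D+L)⁻¹U: row 0 first, T[0,3] = -(2.9)/(13.7) = -0.2117; later rows by forward substitution.
  T[0,:] = [+0.0000 -0.2190 +0.1460 -0.2117 +0.0949 -0.2920]
  T[1,:] = [+0.0000 -0.0420 +0.0691 +0.2608 +0.4018 -0.0149]
  T[2,:] = [+0.0000 +0.0282 -0.0212 +0.3919 -0.2015 +0.2705]
  T[3,:] = [+0.0000 -0.0996 +0.0788 -0.0369 +0.2436 -0.2622]
  T[4,:] = [+0.0000 +0.0126 -0.0130 -0.0940 -0.0066 +0.3040]
  T[5,:] = [+0.0000 -0.1176 +0.0887 -0.1211 +0.1863 -0.1897]
|λ(T)| sorted: 0.5310, 0.1802, 0.1802, 0.0477, 0.0477, 0.0000.
spectral radius ρ = 0.5310; 0.5310 < 1, so it converges for any x₀.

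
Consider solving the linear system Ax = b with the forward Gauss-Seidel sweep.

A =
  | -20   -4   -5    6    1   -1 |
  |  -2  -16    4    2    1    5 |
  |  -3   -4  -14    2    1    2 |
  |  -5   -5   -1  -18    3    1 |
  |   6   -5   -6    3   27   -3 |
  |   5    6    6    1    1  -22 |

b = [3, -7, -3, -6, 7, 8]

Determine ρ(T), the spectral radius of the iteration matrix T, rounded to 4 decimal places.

A = D + L + U where D = diag(-20, -16, -14, -18, 27, -22).
Gauss-Seidel: T = -(D+L)⁻¹U, row 0 first, T[0,3] = -(6)/(-20) = +0.3000; later rows by forward substitution.
  T[0,:] = [+0.0000, -0.2000, -0.2500, +0.3000, +0.0500, -0.0500]
  T[1,:] = [+0.0000, +0.0250, +0.2812, +0.0875, +0.0563, +0.3187]
  T[2,:] = [+0.0000, +0.0357, -0.0268, +0.0536, +0.0446, +0.0625]
  T[3,:] = [+0.0000, +0.0466, -0.0072, -0.1106, +0.1347, -0.0226]
  T[4,:] = [+0.0000, +0.0518, +0.1025, -0.0263, -0.0057, +0.1976]
  T[5,:] = [+0.0000, -0.0244, +0.0169, +0.1004, +0.0447, +0.1006]
|eigenvalues of T|: 0.2438, 0.1707, 0.1707, 0.0907, 0.0467, 0.0000.
spectral radius ρ = 0.2438; 0.2438 < 1, so it converges for any x₀.

0.2438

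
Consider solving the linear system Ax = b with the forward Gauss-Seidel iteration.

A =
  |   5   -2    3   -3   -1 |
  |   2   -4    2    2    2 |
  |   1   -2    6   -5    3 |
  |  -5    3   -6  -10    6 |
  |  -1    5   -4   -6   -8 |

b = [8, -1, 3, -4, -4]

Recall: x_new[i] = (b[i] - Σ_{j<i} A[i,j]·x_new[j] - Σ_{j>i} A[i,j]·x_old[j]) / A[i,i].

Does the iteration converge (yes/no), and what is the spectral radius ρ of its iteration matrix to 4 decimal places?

Write A = D+L+U with D = diag(5, -4, 6, -10, -8).
GS T = -(D+L)⁻¹U: row 0 first, T[0,1] = -(-2)/(5) = +0.4000; later rows by forward substitution.
  T[0,:] = [+0.0000 +0.4000 -0.6000 +0.6000 +0.2000]
  T[1,:] = [+0.0000 +0.2000 +0.2000 +0.8000 +0.6000]
  T[2,:] = [+0.0000 -0.0000 +0.1667 +1.0000 -0.3333]
  T[3,:] = [+0.0000 -0.1400 +0.2600 -0.6600 +0.8800]
  T[4,:] = [+0.0000 +0.1800 -0.0783 +0.4200 -0.1433]
|λ(T)| sorted: 1.2003, 0.5510, 0.2801, 0.0675, 0.0000.
spectral radius ρ = 1.2003; 1.2003 > 1, so it fails to converge.

no, ρ = 1.2003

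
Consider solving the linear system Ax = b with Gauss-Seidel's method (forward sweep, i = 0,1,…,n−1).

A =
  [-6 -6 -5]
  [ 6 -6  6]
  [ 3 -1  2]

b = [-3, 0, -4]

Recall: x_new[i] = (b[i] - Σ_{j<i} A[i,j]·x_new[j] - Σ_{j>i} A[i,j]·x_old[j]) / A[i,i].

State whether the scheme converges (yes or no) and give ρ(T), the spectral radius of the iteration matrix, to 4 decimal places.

Let D = diag(-6, -6, 2); L, U the strict triangles.
GS T = -(D+L)⁻¹U: row 0 first, T[0,2] = -(-5)/(-6) = -0.8333; later rows by forward substitution.
  T[0,:] = [+0.0000 -1.0000 -0.8333]
  T[1,:] = [+0.0000 -1.0000 +0.1667]
  T[2,:] = [+0.0000 +1.0000 +1.3333]
eigenvalue magnitudes: 1.4027, 1.0694, 0.0000.
spectral radius ρ = 1.4027; 1.4027 > 1, so it fails to converge.

no, ρ = 1.4027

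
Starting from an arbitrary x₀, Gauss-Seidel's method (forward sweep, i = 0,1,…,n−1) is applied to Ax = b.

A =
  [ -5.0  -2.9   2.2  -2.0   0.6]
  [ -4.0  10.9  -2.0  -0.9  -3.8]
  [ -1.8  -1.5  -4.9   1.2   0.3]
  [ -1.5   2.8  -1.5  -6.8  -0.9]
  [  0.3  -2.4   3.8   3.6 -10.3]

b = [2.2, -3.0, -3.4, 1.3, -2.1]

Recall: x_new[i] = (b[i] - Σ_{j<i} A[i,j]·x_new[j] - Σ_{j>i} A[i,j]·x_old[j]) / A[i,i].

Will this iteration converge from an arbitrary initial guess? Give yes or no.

Diagonal D = diag(-5, 10.9, -4.9, -6.8, -10.3); L, U strict lower/upper.
GS T = -(D+L)⁻¹U: row 0 first, T[0,3] = -(-2)/(-5) = -0.4000; later rows by forward substitution.
  T[0,:] = [+0.0000 -0.5800 +0.4400 -0.4000 +0.1200]
  T[1,:] = [+0.0000 -0.2128 +0.3450 -0.0642 +0.3927]
  T[2,:] = [+0.0000 +0.2782 -0.2672 +0.4115 -0.1031]
  T[3,:] = [+0.0000 -0.0211 +0.1039 -0.0290 +0.0256]
  T[4,:] = [+0.0000 +0.1280 -0.1298 +0.1450 -0.1171]
|eigenvalues of T|: 0.7134, 0.1759, 0.0785, 0.0102, 0.0000.
ρ = 0.7134; 0.7134 < 1 ⇒ converges.

yes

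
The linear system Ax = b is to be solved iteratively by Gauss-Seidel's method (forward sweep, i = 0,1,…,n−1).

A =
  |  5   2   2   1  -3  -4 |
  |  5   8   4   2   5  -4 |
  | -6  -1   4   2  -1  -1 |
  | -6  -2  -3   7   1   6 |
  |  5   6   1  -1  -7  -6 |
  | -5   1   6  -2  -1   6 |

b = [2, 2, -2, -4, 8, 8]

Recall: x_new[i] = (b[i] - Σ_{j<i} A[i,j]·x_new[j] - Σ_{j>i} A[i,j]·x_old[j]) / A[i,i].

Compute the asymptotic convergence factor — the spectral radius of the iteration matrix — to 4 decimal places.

1.5948

Let D = diag(5, 8, 4, 7, -7, 6); L, U the strict triangles.
GS T = -(D+L)⁻¹U: row 0 first, T[0,1] = -(2)/(5) = -0.4000; later rows by forward substitution.
  T[0,:] = [+0.0000 -0.4000 -0.4000 -0.2000 +0.6000 +0.8000]
  T[1,:] = [+0.0000 +0.2500 -0.2500 -0.1250 -1.0000 +0.0000]
  T[2,:] = [+0.0000 -0.5375 -0.6625 -0.8313 +0.9000 +1.4500]
  T[3,:] = [+0.0000 -0.5018 -0.6982 -0.5634 +0.4714 +0.4500]
  T[4,:] = [+0.0000 -0.0765 -0.4949 -0.2883 -0.3673 -0.1429]
  T[5,:] = [+0.0000 -0.0175 +0.0556 +0.4496 -0.1374 -0.6571]
|λ(T)| sorted: 1.5948, 0.4566, 0.3564, 0.3564, 0.1104, 0.0000.
spectral radius ρ = 1.5948; 1.5948 > 1: divergent.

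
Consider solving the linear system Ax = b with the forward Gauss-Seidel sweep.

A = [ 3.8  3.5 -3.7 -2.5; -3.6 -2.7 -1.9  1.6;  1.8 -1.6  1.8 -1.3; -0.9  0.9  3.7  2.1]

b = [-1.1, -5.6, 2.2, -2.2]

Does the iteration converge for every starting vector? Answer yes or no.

no

Write A = D+L+U with D = diag(3.8, -2.7, 1.8, 2.1).
T_GS = -(D+L)⁻¹U: row 0 first, T[0,3] = -(-2.5)/(3.8) = +0.6579; later rows by forward substitution.
  T[0,:] = [+0.0000 -0.9211 +0.9737 +0.6579]
  T[1,:] = [+0.0000 +1.2281 -2.0019 -0.2846]
  T[2,:] = [+0.0000 +2.0127 -2.7532 -0.1887]
  T[3,:] = [+0.0000 -4.4672 +6.1261 +0.7363]
|roots of det(T-λI)|: 1.1505, 0.6359, 0.2742, 0.0000.
ρ(T) = max|λ| = 1.1505; 1.1505 > 1 ⇒ diverges.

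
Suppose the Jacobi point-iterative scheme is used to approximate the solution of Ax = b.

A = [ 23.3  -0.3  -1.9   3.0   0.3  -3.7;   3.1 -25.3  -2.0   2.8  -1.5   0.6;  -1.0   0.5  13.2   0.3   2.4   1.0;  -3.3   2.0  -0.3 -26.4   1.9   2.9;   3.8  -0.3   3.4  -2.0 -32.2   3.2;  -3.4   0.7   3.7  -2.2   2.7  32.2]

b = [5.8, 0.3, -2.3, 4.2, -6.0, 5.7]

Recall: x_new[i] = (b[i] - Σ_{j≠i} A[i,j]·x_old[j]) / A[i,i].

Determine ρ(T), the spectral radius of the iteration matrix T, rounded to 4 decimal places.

0.2819

Let D = diag(23.3, -25.3, 13.2, -26.4, -32.2, 32.2); L, U the strict triangles.
Jacobi T = -D⁻¹(L+U): T[0,1] = -(-0.3)/(23.3) = +0.0129; T[0,0] = 0.
  T[0,:] = [+0.0000 +0.0129 +0.0815 -0.1288 -0.0129 +0.1588]
  T[1,:] = [+0.1225 +0.0000 -0.0791 +0.1107 -0.0593 +0.0237]
  T[2,:] = [+0.0758 -0.0379 +0.0000 -0.0227 -0.1818 -0.0758]
  T[3,:] = [-0.1250 +0.0758 -0.0114 +0.0000 +0.0720 +0.1098]
  T[4,:] = [+0.1180 -0.0093 +0.1056 -0.0621 +0.0000 +0.0994]
  T[5,:] = [+0.1056 -0.0217 -0.1149 +0.0683 -0.0839 +0.0000]
|λ(T)| sorted: 0.2819, 0.1480, 0.1449, 0.1449, 0.0865, 0.0078.
spectral radius ρ = 0.2819; 0.2819 < 1: convergent.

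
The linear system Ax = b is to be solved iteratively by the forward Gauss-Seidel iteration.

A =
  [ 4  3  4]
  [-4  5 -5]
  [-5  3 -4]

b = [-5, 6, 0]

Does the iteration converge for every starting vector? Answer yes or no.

A = D + L + U where D = diag(4, 5, -4).
T_GS = -(D+L)⁻¹U: row 0 first, T[0,2] = -(4)/(4) = -1.0000; later rows by forward substitution.
  T[0,:] = [+0.0000  -0.7500  -1.0000]
  T[1,:] = [+0.0000  -0.6000  +0.2000]
  T[2,:] = [+0.0000  +0.4875  +1.4000]
|eigenvalues of T|: 1.4476, 0.6476, 0.0000.
ρ(T) = max|λ| = 1.4476; 1.4476 > 1, so it fails to converge.

no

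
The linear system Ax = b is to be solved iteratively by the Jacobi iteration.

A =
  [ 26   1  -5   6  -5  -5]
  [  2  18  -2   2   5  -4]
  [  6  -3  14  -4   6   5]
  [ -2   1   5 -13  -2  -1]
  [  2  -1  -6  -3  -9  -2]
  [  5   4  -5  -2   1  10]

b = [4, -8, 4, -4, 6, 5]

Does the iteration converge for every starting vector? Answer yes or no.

Split A = D + L + U, D = diag(26, 18, 14, -13, -9, 10).
Jacobi T = -D⁻¹(L+U): T[2,3] = -(-4)/(14) = +0.2857; T[2,2] = 0.
  T[0,:] = [+0.0000, -0.0385, +0.1923, -0.2308, +0.1923, +0.1923]
  T[1,:] = [-0.1111, +0.0000, +0.1111, -0.1111, -0.2778, +0.2222]
  T[2,:] = [-0.4286, +0.2143, +0.0000, +0.2857, -0.4286, -0.3571]
  T[3,:] = [-0.1538, +0.0769, +0.3846, +0.0000, -0.1538, -0.0769]
  T[4,:] = [+0.2222, -0.1111, -0.6667, -0.3333, +0.0000, -0.2222]
  T[5,:] = [-0.5000, -0.4000, +0.5000, +0.2000, -0.1000, +0.0000]
moduli |λ_i(T)| = 0.8278, 0.4864, 0.4864, 0.3394, 0.3394, 0.2504.
spectral radius ρ = 0.8278; 0.8278 < 1: convergent.

yes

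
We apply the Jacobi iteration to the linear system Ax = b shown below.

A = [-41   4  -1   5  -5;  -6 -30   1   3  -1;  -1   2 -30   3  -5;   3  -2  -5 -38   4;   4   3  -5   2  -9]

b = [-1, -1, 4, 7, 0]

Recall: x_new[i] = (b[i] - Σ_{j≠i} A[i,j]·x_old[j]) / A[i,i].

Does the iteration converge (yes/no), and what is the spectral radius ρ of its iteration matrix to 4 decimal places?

yes, ρ = 0.2843

Split A = D + L + U, D = diag(-41, -30, -30, -38, -9).
T_J = -D⁻¹(L+U): T[2,4] = -(-5)/(-30) = -0.1667; T[2,2] = 0.
  T[0,:] = [+0.0000  +0.0976  -0.0244  +0.1220  -0.1220]
  T[1,:] = [-0.2000  +0.0000  +0.0333  +0.1000  -0.0333]
  T[2,:] = [-0.0333  +0.0667  +0.0000  +0.1000  -0.1667]
  T[3,:] = [+0.0789  -0.0526  -0.1316  +0.0000  +0.1053]
  T[4,:] = [+0.4444  +0.3333  -0.5556  +0.2222  +0.0000]
moduli |λ_i(T)| = 0.2843, 0.2122, 0.2122, 0.1037, 0.0380.
spectral radius ρ = 0.2843; 0.2843 < 1 ⇒ converges.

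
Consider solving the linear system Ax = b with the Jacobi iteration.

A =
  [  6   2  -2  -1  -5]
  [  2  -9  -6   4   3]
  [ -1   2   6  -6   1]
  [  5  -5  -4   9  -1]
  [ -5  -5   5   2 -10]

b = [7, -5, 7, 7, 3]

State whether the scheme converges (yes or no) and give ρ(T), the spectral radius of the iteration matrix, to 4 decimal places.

no, ρ = 1.1339

Let D = diag(6, -9, 6, 9, -10); L, U the strict triangles.
T_J = -D⁻¹(L+U): T[3,4] = -(-1)/(9) = +0.1111; T[3,3] = 0.
  T[0,:] = [+0.0000, -0.3333, +0.3333, +0.1667, +0.8333]
  T[1,:] = [+0.2222, +0.0000, -0.6667, +0.4444, +0.3333]
  T[2,:] = [+0.1667, -0.3333, +0.0000, +1.0000, -0.1667]
  T[3,:] = [-0.5556, +0.5556, +0.4444, +0.0000, +0.1111]
  T[4,:] = [-0.5000, -0.5000, +0.5000, +0.2000, +0.0000]
|roots of det(T-λI)|: 1.1339, 0.7829, 0.7829, 0.6702, 0.6702.
ρ(T) = max|λ| = 1.1339; 1.1339 > 1: divergent.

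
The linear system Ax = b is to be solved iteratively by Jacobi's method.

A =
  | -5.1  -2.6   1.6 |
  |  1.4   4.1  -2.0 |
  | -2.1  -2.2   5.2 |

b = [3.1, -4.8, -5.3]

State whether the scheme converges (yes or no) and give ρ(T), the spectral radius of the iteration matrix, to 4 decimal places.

yes, ρ = 0.8267

Split A = D + L + U, D = diag(-5.1, 4.1, 5.2).
T_J = -D⁻¹(L+U): T[2,1] = -(-2.2)/(5.2) = +0.4231; T[2,2] = 0.
  T[0,:] = [+0.0000 -0.5098 +0.3137]
  T[1,:] = [-0.3415 +0.0000 +0.4878]
  T[2,:] = [+0.4038 +0.4231 +0.0000]
eigenvalue magnitudes: 0.8267, 0.4199, 0.4199.
ρ(T) = max|λ| = 0.8267; 0.8267 < 1 ⇒ converges.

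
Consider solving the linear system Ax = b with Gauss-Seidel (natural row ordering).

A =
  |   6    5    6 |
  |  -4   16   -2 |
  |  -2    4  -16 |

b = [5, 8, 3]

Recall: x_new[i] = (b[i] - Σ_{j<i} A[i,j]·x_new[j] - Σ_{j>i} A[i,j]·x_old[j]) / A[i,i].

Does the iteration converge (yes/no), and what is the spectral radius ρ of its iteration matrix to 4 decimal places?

yes, ρ = 0.1850

Write A = D+L+U with D = diag(6, 16, -16).
GS T = -(D+L)⁻¹U: row 0 first, T[0,2] = -(6)/(6) = -1.0000; later rows by forward substitution.
  T[0,:] = [+0.0000 -0.8333 -1.0000]
  T[1,:] = [+0.0000 -0.2083 -0.1250]
  T[2,:] = [+0.0000 +0.0521 +0.0938]
eigenvalue magnitudes: 0.1850, 0.0704, 0.0000.
spectral radius ρ = 0.1850; 0.1850 < 1: convergent.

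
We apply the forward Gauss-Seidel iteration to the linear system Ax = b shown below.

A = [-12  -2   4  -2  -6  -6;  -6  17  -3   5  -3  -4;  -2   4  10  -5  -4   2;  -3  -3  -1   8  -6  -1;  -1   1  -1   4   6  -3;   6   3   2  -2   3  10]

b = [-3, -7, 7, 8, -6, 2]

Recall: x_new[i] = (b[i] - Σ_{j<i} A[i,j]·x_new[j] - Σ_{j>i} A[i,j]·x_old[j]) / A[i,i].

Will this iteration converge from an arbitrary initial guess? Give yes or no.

yes

Split A = D + L + U, D = diag(-12, 17, 10, 8, 6, 10).
T_GS = -(D+L)⁻¹U: row 0 first, T[0,5] = -(-6)/(-12) = -0.5000; later rows by forward substitution.
  T[0,:] = [+0.0000 -0.1667 +0.3333 -0.1667 -0.5000 -0.5000]
  T[1,:] = [+0.0000 -0.0588 +0.2941 -0.3529 +0.0000 +0.0588]
  T[2,:] = [+0.0000 -0.0098 -0.0510 +0.6078 +0.3000 -0.3235]
  T[3,:] = [+0.0000 -0.0858 +0.2289 -0.1189 +0.6000 -0.0809]
  T[4,:] = [+0.0000 +0.0376 -0.1546 +0.2116 -0.4333 +0.4069]
  T[5,:] = [+0.0000 +0.0912 -0.1859 -0.0029 +0.4900 +0.2088]
|eigenvalues of T|: 0.8505, 0.4737, 0.4205, 0.4205, 0.0465, 0.0000.
ρ(T) = max|λ| = 0.8505; 0.8505 < 1, so it converges for any x₀.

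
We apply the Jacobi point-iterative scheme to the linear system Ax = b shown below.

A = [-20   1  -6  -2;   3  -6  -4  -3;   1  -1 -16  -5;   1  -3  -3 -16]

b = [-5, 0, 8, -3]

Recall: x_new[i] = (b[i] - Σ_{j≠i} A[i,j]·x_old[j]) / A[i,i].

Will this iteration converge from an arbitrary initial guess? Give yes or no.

yes

Write A = D+L+U with D = diag(-20, -6, -16, -16).
T_J = -D⁻¹(L+U): T[3,0] = -(1)/(-16) = +0.0625; T[3,3] = 0.
  T[0,:] = [+0.0000  +0.0500  -0.3000  -0.1000]
  T[1,:] = [+0.5000  +0.0000  -0.6667  -0.5000]
  T[2,:] = [+0.0625  -0.0625  +0.0000  -0.3125]
  T[3,:] = [+0.0625  -0.1875  -0.1875  +0.0000]
|roots of det(T-λI)|: 0.4456, 0.3408, 0.3408, 0.1787.
spectral radius ρ = 0.4456; 0.4456 < 1: convergent.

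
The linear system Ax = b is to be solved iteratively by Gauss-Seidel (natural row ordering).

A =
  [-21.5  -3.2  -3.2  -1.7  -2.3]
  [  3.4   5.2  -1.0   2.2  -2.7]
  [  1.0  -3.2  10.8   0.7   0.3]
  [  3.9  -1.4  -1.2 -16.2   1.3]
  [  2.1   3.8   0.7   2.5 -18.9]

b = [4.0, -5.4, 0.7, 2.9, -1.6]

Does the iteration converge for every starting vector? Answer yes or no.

yes

Let D = diag(-21.5, 5.2, 10.8, -16.2, -18.9); L, U the strict triangles.
T_GS = -(D+L)⁻¹U: row 0 first, T[0,3] = -(-1.7)/(-21.5) = -0.0791; later rows by forward substitution.
  T[0,:] = [+0.0000  -0.1488  -0.1488  -0.0791  -0.1070]
  T[1,:] = [+0.0000  +0.0973  +0.2896  -0.3714  +0.5892]
  T[2,:] = [+0.0000  +0.0426  +0.0996  -0.1675  +0.1567]
  T[3,:] = [+0.0000  -0.0474  -0.0682  +0.0255  -0.0080]
  T[4,:] = [+0.0000  -0.0017  +0.0364  -0.0863  +0.1113]
|eigenvalues of T|: 0.3618, 0.0514, 0.0514, 0.0173, 0.0000.
ρ = 0.3618; 0.3618 < 1, so it converges for any x₀.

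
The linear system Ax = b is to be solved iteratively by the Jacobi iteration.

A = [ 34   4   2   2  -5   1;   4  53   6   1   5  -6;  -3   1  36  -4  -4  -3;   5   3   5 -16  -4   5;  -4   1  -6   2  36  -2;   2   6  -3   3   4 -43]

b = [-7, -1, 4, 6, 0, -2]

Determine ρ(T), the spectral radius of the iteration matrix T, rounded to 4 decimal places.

0.3352

Write A = D+L+U with D = diag(34, 53, 36, -16, 36, -43).
Jacobi T = -D⁻¹(L+U): T[3,0] = -(5)/(-16) = +0.3125; T[3,3] = 0.
  T[0,:] = [+0.0000 -0.1176 -0.0588 -0.0588 +0.1471 -0.0294]
  T[1,:] = [-0.0755 +0.0000 -0.1132 -0.0189 -0.0943 +0.1132]
  T[2,:] = [+0.0833 -0.0278 +0.0000 +0.1111 +0.1111 +0.0833]
  T[3,:] = [+0.3125 +0.1875 +0.3125 +0.0000 -0.2500 +0.3125]
  T[4,:] = [+0.1111 -0.0278 +0.1667 -0.0556 +0.0000 +0.0556]
  T[5,:] = [+0.0465 +0.1395 -0.0698 +0.0698 +0.0930 +0.0000]
|λ(T)| sorted: 0.3352, 0.2534, 0.1900, 0.1726, 0.1726, 0.0270.
ρ(T) = max|λ| = 0.3352; 0.3352 < 1: convergent.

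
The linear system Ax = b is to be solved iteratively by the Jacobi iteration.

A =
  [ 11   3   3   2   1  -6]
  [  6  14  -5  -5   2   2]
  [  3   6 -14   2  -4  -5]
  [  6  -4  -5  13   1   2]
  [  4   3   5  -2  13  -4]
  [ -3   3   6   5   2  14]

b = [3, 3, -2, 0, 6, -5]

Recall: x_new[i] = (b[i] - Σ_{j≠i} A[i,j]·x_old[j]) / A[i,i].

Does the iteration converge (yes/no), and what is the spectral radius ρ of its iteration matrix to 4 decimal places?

no, ρ = 1.1561

A = D + L + U where D = diag(11, 14, -14, 13, 13, 14).
Jacobi: T = -D⁻¹(L+U), T[0,4] = -(1)/(11) = -0.0909; T[0,0] = 0.
  T[0,:] = [+0.0000 -0.2727 -0.2727 -0.1818 -0.0909 +0.5455]
  T[1,:] = [-0.4286 +0.0000 +0.3571 +0.3571 -0.1429 -0.1429]
  T[2,:] = [+0.2143 +0.4286 +0.0000 +0.1429 -0.2857 -0.3571]
  T[3,:] = [-0.4615 +0.3077 +0.3846 +0.0000 -0.0769 -0.1538]
  T[4,:] = [-0.3077 -0.2308 -0.3846 +0.1538 +0.0000 +0.3077]
  T[5,:] = [+0.2143 -0.2143 -0.4286 -0.3571 -0.1429 +0.0000]
|roots of det(T-λI)|: 1.1561, 0.5303, 0.4088, 0.4088, 0.3623, 0.3221.
ρ = 1.1561; 1.1561 > 1 ⇒ diverges.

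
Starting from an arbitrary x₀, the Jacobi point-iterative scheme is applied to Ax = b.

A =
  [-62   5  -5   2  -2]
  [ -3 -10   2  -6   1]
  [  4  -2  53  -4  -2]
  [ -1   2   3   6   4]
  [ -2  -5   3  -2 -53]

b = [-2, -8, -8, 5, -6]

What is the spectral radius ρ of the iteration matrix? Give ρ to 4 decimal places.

0.4795

A = D + L + U where D = diag(-62, -10, 53, 6, -53).
Jacobi T = -D⁻¹(L+U): T[1,0] = -(-3)/(-10) = -0.3000; T[1,1] = 0.
  T[0,:] = [+0.0000  +0.0806  -0.0806  +0.0323  -0.0323]
  T[1,:] = [-0.3000  +0.0000  +0.2000  -0.6000  +0.1000]
  T[2,:] = [-0.0755  +0.0377  +0.0000  +0.0755  +0.0377]
  T[3,:] = [+0.1667  -0.3333  -0.5000  +0.0000  -0.6667]
  T[4,:] = [-0.0377  -0.0943  +0.0566  -0.0377  +0.0000]
|roots of det(T-λI)|: 0.4795, 0.3389, 0.3389, 0.1028, 0.0020.
spectral radius ρ = 0.4795; 0.4795 < 1: convergent.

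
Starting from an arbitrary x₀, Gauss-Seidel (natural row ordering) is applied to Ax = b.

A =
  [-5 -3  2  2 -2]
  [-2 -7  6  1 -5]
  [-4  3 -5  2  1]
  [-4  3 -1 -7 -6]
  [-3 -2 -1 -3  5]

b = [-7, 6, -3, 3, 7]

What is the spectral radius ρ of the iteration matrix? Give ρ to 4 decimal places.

1.1748

Split A = D + L + U, D = diag(-5, -7, -5, -7, 5).
T_GS = -(D+L)⁻¹U: row 0 first, T[0,1] = -(-3)/(-5) = -0.6000; later rows by forward substitution.
  T[0,:] = [+0.0000, -0.6000, +0.4000, +0.4000, -0.4000]
  T[1,:] = [+0.0000, +0.1714, +0.7429, +0.0286, -0.6000]
  T[2,:] = [+0.0000, +0.5829, +0.1257, +0.0971, +0.1600]
  T[3,:] = [+0.0000, +0.3331, +0.0718, -0.2302, -0.9086]
  T[4,:] = [+0.0000, +0.0250, +0.6054, +0.1327, -0.9931]
eigenvalue magnitudes: 1.1748, 0.7329, 0.3505, 0.3505, 0.0000.
ρ(T) = max|λ| = 1.1748; 1.1748 > 1: divergent.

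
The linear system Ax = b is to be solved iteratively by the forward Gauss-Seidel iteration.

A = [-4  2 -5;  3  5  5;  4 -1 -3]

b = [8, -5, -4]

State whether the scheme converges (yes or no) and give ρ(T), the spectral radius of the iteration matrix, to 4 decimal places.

Split A = D + L + U, D = diag(-4, 5, -3).
Gauss-Seidel: T = -(D+L)⁻¹U, row 0 first, T[0,1] = -(2)/(-4) = +0.5000; later rows by forward substitution.
  T[0,:] = [+0.0000, +0.5000, -1.2500]
  T[1,:] = [+0.0000, -0.3000, -0.2500]
  T[2,:] = [+0.0000, +0.7667, -1.5833]
eigenvalue magnitudes: 1.4108, 0.4726, 0.0000.
spectral radius ρ = 1.4108; 1.4108 > 1, so it fails to converge.

no, ρ = 1.4108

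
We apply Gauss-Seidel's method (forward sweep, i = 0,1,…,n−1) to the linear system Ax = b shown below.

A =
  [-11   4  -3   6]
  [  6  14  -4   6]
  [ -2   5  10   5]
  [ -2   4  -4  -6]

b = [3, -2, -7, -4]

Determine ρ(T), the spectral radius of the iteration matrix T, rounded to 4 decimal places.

0.9377

Write A = D+L+U with D = diag(-11, 14, 10, -6).
T_GS = -(D+L)⁻¹U: row 0 first, T[0,2] = -(-3)/(-11) = -0.2727; later rows by forward substitution.
  T[0,:] = [+0.0000, +0.3636, -0.2727, +0.5455]
  T[1,:] = [+0.0000, -0.1558, +0.4026, -0.6623]
  T[2,:] = [+0.0000, +0.1506, -0.2558, -0.0597]
  T[3,:] = [+0.0000, -0.3255, +0.5299, -0.5835]
|roots of det(T-λI)|: 0.9377, 0.1677, 0.1101, 0.0000.
ρ = 0.9377; 0.9377 < 1 ⇒ converges.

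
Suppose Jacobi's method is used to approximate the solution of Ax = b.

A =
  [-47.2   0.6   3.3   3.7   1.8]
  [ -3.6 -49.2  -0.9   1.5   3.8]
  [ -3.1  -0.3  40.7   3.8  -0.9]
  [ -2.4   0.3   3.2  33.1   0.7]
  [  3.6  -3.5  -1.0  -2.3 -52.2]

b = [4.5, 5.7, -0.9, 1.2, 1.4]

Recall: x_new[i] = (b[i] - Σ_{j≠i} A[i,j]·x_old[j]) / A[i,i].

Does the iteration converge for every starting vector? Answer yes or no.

yes

A = D + L + U where D = diag(-47.2, -49.2, 40.7, 33.1, -52.2).
Jacobi T = -D⁻¹(L+U): T[0,1] = -(0.6)/(-47.2) = +0.0127; T[0,0] = 0.
  T[0,:] = [+0.0000 +0.0127 +0.0699 +0.0784 +0.0381]
  T[1,:] = [-0.0732 +0.0000 -0.0183 +0.0305 +0.0772]
  T[2,:] = [+0.0762 +0.0074 +0.0000 -0.0934 +0.0221]
  T[3,:] = [+0.0725 -0.0091 -0.0967 +0.0000 -0.0211]
  T[4,:] = [+0.0690 -0.0670 -0.0192 -0.0441 +0.0000]
eigenvalue magnitudes: 0.1652, 0.1026, 0.0820, 0.0762, 0.0762.
ρ(T) = max|λ| = 0.1652; 0.1652 < 1, so it converges for any x₀.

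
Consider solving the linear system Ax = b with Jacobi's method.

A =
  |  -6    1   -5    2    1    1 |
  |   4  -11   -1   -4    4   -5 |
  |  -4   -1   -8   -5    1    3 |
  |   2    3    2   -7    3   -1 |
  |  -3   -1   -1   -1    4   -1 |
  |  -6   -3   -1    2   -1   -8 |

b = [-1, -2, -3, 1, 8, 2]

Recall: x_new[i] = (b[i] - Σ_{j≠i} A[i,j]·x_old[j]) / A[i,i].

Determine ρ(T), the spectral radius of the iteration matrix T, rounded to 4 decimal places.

A = D + L + U where D = diag(-6, -11, -8, -7, 4, -8).
Jacobi T = -D⁻¹(L+U): T[2,3] = -(-5)/(-8) = -0.6250; T[2,2] = 0.
  T[0,:] = [+0.0000, +0.1667, -0.8333, +0.3333, +0.1667, +0.1667]
  T[1,:] = [+0.3636, +0.0000, -0.0909, -0.3636, +0.3636, -0.4545]
  T[2,:] = [-0.5000, -0.1250, +0.0000, -0.6250, +0.1250, +0.3750]
  T[3,:] = [+0.2857, +0.4286, +0.2857, +0.0000, +0.4286, -0.1429]
  T[4,:] = [+0.7500, +0.2500, +0.2500, +0.2500, +0.0000, +0.2500]
  T[5,:] = [-0.7500, -0.3750, -0.1250, +0.2500, -0.1250, +0.0000]
eigenvalue magnitudes: 1.1244, 0.7039, 0.7039, 0.6197, 0.6197, 0.2761.
spectral radius ρ = 1.1244; 1.1244 > 1: divergent.

1.1244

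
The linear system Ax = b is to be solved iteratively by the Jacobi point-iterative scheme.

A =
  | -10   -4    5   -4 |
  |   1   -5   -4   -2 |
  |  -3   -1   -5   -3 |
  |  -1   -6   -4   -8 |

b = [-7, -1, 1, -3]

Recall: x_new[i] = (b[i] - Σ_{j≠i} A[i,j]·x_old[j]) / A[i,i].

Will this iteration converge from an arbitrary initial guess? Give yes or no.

A = D + L + U where D = diag(-10, -5, -5, -8).
Jacobi T = -D⁻¹(L+U): T[1,3] = -(-2)/(-5) = -0.4000; T[1,1] = 0.
  T[0,:] = [+0.0000 -0.4000 +0.5000 -0.4000]
  T[1,:] = [+0.2000 +0.0000 -0.8000 -0.4000]
  T[2,:] = [-0.6000 -0.2000 +0.0000 -0.6000]
  T[3,:] = [-0.1250 -0.7500 -0.5000 +0.0000]
moduli |λ_i(T)| = 1.1329, 0.7301, 0.7301, 0.5862.
ρ = 1.1329; 1.1329 > 1, so it fails to converge.

no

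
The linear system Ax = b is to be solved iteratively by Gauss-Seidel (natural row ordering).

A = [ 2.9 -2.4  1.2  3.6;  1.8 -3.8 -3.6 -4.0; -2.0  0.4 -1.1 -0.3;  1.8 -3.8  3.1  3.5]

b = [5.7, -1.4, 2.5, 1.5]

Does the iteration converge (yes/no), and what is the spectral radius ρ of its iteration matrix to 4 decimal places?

Split A = D + L + U, D = diag(2.9, -3.8, -1.1, 3.5).
Gauss-Seidel: T = -(D+L)⁻¹U, row 0 first, T[0,2] = -(1.2)/(2.9) = -0.4138; later rows by forward substitution.
  T[0,:] = [+0.0000  +0.8276  -0.4138  -1.2414]
  T[1,:] = [+0.0000  +0.3920  -1.1434  -1.6407]
  T[2,:] = [+0.0000  -1.3622  +0.3366  +1.3877]
  T[3,:] = [+0.0000  +1.2065  -1.3267  -2.3720]
|λ(T)| sorted: 1.1449, 0.3099, 0.3099, 0.0000.
ρ(T) = max|λ| = 1.1449; 1.1449 > 1 ⇒ diverges.

no, ρ = 1.1449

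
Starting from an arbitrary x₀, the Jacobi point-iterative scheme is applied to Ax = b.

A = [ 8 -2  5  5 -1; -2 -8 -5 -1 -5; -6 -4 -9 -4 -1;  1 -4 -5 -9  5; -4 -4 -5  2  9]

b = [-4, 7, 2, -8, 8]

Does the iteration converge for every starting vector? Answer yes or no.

Let D = diag(8, -8, -9, -9, 9); L, U the strict triangles.
Jacobi T = -D⁻¹(L+U): T[2,3] = -(-4)/(-9) = -0.4444; T[2,2] = 0.
  T[0,:] = [+0.0000, +0.2500, -0.6250, -0.6250, +0.1250]
  T[1,:] = [-0.2500, +0.0000, -0.6250, -0.1250, -0.6250]
  T[2,:] = [-0.6667, -0.4444, +0.0000, -0.4444, -0.1111]
  T[3,:] = [+0.1111, -0.4444, -0.5556, +0.0000, +0.5556]
  T[4,:] = [+0.4444, +0.4444, +0.5556, -0.2222, +0.0000]
|eigenvalues of T|: 1.1775, 0.8666, 0.8666, 0.8343, 0.1996.
spectral radius ρ = 1.1775; 1.1775 > 1: divergent.

no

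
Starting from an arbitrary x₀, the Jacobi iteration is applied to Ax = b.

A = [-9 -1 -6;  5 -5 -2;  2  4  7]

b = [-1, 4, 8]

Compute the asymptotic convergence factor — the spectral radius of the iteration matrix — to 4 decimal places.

0.8584

Diagonal D = diag(-9, -5, 7); L, U strict lower/upper.
T_J = -D⁻¹(L+U): T[2,1] = -(4)/(7) = -0.5714; T[2,2] = 0.
  T[0,:] = [+0.0000, -0.1111, -0.6667]
  T[1,:] = [+1.0000, +0.0000, -0.4000]
  T[2,:] = [-0.2857, -0.5714, +0.0000]
eigenvalue magnitudes: 0.8584, 0.6550, 0.6550.
ρ = 0.8584; 0.8584 < 1 ⇒ converges.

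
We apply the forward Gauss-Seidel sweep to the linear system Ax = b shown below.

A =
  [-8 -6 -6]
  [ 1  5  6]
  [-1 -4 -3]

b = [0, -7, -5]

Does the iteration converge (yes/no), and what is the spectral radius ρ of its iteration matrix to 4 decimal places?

no, ρ = 1.6141

Write A = D+L+U with D = diag(-8, 5, -3).
GS T = -(D+L)⁻¹U: row 0 first, T[0,1] = -(-6)/(-8) = -0.7500; later rows by forward substitution.
  T[0,:] = [+0.0000 -0.7500 -0.7500]
  T[1,:] = [+0.0000 +0.1500 -1.0500]
  T[2,:] = [+0.0000 +0.0500 +1.6500]
eigenvalue magnitudes: 1.6141, 0.1859, 0.0000.
ρ = 1.6141; 1.6141 > 1, so it fails to converge.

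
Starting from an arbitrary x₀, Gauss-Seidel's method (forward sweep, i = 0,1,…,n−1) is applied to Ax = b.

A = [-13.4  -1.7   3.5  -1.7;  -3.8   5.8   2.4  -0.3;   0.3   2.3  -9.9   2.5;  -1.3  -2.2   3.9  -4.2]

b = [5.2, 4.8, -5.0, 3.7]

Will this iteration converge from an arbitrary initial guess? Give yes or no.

yes

Let D = diag(-13.4, 5.8, -9.9, -4.2); L, U the strict triangles.
Gauss-Seidel: T = -(D+L)⁻¹U, row 0 first, T[0,1] = -(-1.7)/(-13.4) = -0.1269; later rows by forward substitution.
  T[0,:] = [+0.0000 -0.1269 +0.2612 -0.1269]
  T[1,:] = [+0.0000 -0.0831 -0.2427 -0.0314]
  T[2,:] = [+0.0000 -0.0232 -0.0485 +0.2414]
  T[3,:] = [+0.0000 +0.0613 +0.0013 +0.2799]
moduli |λ_i(T)| = 0.2307, 0.1808, 0.0984, 0.0000.
ρ = 0.2307; 0.2307 < 1 ⇒ converges.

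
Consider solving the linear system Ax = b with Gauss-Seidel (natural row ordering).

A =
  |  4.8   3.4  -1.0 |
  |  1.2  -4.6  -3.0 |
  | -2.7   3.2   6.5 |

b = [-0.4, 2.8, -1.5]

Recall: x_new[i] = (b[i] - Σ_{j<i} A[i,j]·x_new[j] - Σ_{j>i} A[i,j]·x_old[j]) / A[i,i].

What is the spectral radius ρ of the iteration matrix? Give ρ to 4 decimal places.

A = D + L + U where D = diag(4.8, -4.6, 6.5).
Gauss-Seidel: T = -(D+L)⁻¹U, row 0 first, T[0,2] = -(-1)/(4.8) = +0.2083; later rows by forward substitution.
  T[0,:] = [+0.0000  -0.7083  +0.2083]
  T[1,:] = [+0.0000  -0.1848  -0.5978]
  T[2,:] = [+0.0000  -0.2033  +0.3809]
|roots of det(T-λI)|: 0.5469, 0.3509, 0.0000.
ρ = 0.5469; 0.5469 < 1: convergent.

0.5469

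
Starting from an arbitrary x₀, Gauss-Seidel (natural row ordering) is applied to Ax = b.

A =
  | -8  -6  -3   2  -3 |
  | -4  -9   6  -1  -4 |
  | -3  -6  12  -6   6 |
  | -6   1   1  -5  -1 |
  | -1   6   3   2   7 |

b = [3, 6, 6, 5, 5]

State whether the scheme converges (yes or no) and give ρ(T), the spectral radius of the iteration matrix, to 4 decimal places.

no, ρ = 1.6318

Write A = D+L+U with D = diag(-8, -9, 12, -5, 7).
GS T = -(D+L)⁻¹U: row 0 first, T[0,2] = -(-3)/(-8) = -0.3750; later rows by forward substitution.
  T[0,:] = [+0.0000  -0.7500  -0.3750  +0.2500  -0.3750]
  T[1,:] = [+0.0000  +0.3333  +0.8333  -0.2222  -0.2778]
  T[2,:] = [+0.0000  -0.0208  +0.3229  +0.4514  -0.7326]
  T[3,:] = [+0.0000  +0.9625  +0.6813  -0.2542  +0.0479]
  T[4,:] = [+0.0000  -0.6589  -1.1009  +0.1054  +0.4848]
|eigenvalues of T|: 1.6318, 0.5181, 0.5181, 0.0163, 0.0000.
spectral radius ρ = 1.6318; 1.6318 > 1: divergent.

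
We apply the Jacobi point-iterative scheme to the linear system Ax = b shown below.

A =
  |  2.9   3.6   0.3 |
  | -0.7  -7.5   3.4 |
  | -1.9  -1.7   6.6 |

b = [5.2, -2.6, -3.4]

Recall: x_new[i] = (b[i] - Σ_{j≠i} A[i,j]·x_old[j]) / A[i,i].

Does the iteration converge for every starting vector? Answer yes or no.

yes

Write A = D+L+U with D = diag(2.9, -7.5, 6.6).
Jacobi: T = -D⁻¹(L+U), T[2,0] = -(-1.9)/(6.6) = +0.2879; T[2,2] = 0.
  T[0,:] = [+0.0000 -1.2414 -0.1034]
  T[1,:] = [-0.0933 +0.0000 +0.4533]
  T[2,:] = [+0.2879 +0.2576 +0.0000]
moduli |λ_i(T)| = 0.6653, 0.4897, 0.4897.
spectral radius ρ = 0.6653; 0.6653 < 1: convergent.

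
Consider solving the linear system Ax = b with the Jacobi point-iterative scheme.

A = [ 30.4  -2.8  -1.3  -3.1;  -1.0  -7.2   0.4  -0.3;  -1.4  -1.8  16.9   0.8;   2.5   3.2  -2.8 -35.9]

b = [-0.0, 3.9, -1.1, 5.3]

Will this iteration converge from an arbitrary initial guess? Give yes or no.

Write A = D+L+U with D = diag(30.4, -7.2, 16.9, -35.9).
Jacobi: T = -D⁻¹(L+U), T[0,3] = -(-3.1)/(30.4) = +0.1020; T[0,0] = 0.
  T[0,:] = [+0.0000, +0.0921, +0.0428, +0.1020]
  T[1,:] = [-0.1389, +0.0000, +0.0556, -0.0417]
  T[2,:] = [+0.0828, +0.1065, +0.0000, -0.0473]
  T[3,:] = [+0.0696, +0.0891, -0.0780, +0.0000]
eigenvalue magnitudes: 0.1620, 0.1263, 0.1263, 0.0764.
ρ(T) = max|λ| = 0.1620; 0.1620 < 1 ⇒ converges.

yes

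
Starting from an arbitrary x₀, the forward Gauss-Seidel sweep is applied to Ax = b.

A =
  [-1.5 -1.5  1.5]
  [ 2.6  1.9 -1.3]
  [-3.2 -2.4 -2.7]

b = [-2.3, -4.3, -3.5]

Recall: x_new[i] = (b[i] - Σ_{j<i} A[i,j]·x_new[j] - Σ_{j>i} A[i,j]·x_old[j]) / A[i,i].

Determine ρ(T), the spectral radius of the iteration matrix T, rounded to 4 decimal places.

A = D + L + U where D = diag(-1.5, 1.9, -2.7).
Gauss-Seidel: T = -(D+L)⁻¹U, row 0 first, T[0,1] = -(-1.5)/(-1.5) = -1.0000; later rows by forward substitution.
  T[0,:] = [+0.0000  -1.0000  +1.0000]
  T[1,:] = [+0.0000  +1.3684  -0.6842]
  T[2,:] = [+0.0000  -0.0312  -0.5770]
|λ(T)| sorted: 1.3793, 0.5879, 0.0000.
ρ(T) = max|λ| = 1.3793; 1.3793 > 1, so it fails to converge.

1.3793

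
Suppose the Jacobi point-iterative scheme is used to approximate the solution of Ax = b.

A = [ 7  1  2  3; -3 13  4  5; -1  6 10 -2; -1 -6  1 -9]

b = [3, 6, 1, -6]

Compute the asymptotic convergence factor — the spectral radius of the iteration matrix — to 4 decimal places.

Write A = D+L+U with D = diag(7, 13, 10, -9).
T_J = -D⁻¹(L+U): T[3,0] = -(-1)/(-9) = -0.1111; T[3,3] = 0.
  T[0,:] = [+0.0000 -0.1429 -0.2857 -0.4286]
  T[1,:] = [+0.2308 +0.0000 -0.3077 -0.3846]
  T[2,:] = [+0.1000 -0.6000 +0.0000 +0.2000]
  T[3,:] = [-0.1111 -0.6667 +0.1111 +0.0000]
eigenvalue magnitudes: 0.8230, 0.3945, 0.3945, 0.1001.
ρ(T) = max|λ| = 0.8230; 0.8230 < 1, so it converges for any x₀.

0.8230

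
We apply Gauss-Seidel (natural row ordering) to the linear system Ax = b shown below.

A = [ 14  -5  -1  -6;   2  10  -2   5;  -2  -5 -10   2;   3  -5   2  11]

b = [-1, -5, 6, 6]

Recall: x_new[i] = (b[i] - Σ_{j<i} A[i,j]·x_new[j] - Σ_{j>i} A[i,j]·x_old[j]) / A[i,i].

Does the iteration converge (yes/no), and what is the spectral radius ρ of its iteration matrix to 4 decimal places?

Diagonal D = diag(14, 10, -10, 11); L, U strict lower/upper.
GS T = -(D+L)⁻¹U: row 0 first, T[0,1] = -(-5)/(14) = +0.3571; later rows by forward substitution.
  T[0,:] = [+0.0000 +0.3571 +0.0714 +0.4286]
  T[1,:] = [+0.0000 -0.0714 +0.1857 -0.5857]
  T[2,:] = [+0.0000 -0.0357 -0.1071 +0.4071]
  T[3,:] = [+0.0000 -0.1234 +0.0844 -0.4571]
moduli |λ_i(T)| = 0.6608, 0.0768, 0.0768, 0.0000.
ρ(T) = max|λ| = 0.6608; 0.6608 < 1: convergent.

yes, ρ = 0.6608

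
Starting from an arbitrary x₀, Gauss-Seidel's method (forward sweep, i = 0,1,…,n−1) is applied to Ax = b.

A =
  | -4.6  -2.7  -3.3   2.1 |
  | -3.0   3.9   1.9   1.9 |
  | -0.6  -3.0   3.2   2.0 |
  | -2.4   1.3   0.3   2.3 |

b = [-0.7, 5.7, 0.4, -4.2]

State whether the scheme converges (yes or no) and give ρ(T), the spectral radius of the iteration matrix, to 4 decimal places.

no, ρ = 1.6545

Split A = D + L + U, D = diag(-4.6, 3.9, 3.2, 2.3).
GS T = -(D+L)⁻¹U: row 0 first, T[0,3] = -(2.1)/(-4.6) = +0.4565; later rows by forward substitution.
  T[0,:] = [+0.0000  -0.5870  -0.7174  +0.4565]
  T[1,:] = [+0.0000  -0.4515  -1.0390  -0.1360]
  T[2,:] = [+0.0000  -0.5333  -1.1086  -0.6669]
  T[3,:] = [+0.0000  -0.2877  -0.0167  +0.6402]
|roots of det(T-λI)|: 1.6545, 0.5163, 0.2183, 0.0000.
spectral radius ρ = 1.6545; 1.6545 > 1, so it fails to converge.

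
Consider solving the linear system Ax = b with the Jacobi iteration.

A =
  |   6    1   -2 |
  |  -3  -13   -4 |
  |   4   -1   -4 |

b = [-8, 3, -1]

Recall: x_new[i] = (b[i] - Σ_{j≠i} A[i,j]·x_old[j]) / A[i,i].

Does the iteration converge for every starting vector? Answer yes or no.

yes

Split A = D + L + U, D = diag(6, -13, -4).
Jacobi: T = -D⁻¹(L+U), T[0,1] = -(1)/(6) = -0.1667; T[0,0] = 0.
  T[0,:] = [+0.0000  -0.1667  +0.3333]
  T[1,:] = [-0.2308  +0.0000  -0.3077]
  T[2,:] = [+1.0000  -0.2500  +0.0000]
moduli |λ_i(T)| = 0.7378, 0.5701, 0.1676.
ρ = 0.7378; 0.7378 < 1: convergent.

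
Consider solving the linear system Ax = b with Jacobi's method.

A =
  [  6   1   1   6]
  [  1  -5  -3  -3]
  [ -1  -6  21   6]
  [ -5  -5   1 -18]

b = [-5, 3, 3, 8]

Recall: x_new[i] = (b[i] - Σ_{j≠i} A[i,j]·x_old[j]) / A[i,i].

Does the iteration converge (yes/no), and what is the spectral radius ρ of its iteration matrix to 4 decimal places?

Let D = diag(6, -5, 21, -18); L, U the strict triangles.
Jacobi T = -D⁻¹(L+U): T[2,0] = -(-1)/(21) = +0.0476; T[2,2] = 0.
  T[0,:] = [+0.0000  -0.1667  -0.1667  -1.0000]
  T[1,:] = [+0.2000  +0.0000  -0.6000  -0.6000]
  T[2,:] = [+0.0476  +0.2857  +0.0000  -0.2857]
  T[3,:] = [-0.2778  -0.2778  +0.0556  +0.0000]
eigenvalue magnitudes: 0.6218, 0.5041, 0.3338, 0.3338.
spectral radius ρ = 0.6218; 0.6218 < 1 ⇒ converges.

yes, ρ = 0.6218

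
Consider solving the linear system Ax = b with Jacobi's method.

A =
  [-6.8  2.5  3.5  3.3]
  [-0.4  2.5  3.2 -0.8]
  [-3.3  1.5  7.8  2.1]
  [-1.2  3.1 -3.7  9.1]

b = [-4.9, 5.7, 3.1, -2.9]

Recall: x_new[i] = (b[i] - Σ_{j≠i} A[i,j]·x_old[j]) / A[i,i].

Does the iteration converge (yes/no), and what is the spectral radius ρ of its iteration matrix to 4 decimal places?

Let D = diag(-6.8, 2.5, 7.8, 9.1); L, U the strict triangles.
T_J = -D⁻¹(L+U): T[1,0] = -(-0.4)/(2.5) = +0.1600; T[1,1] = 0.
  T[0,:] = [+0.0000, +0.3676, +0.5147, +0.4853]
  T[1,:] = [+0.1600, +0.0000, -1.2800, +0.3200]
  T[2,:] = [+0.4231, -0.1923, +0.0000, -0.2692]
  T[3,:] = [+0.1319, -0.3407, +0.4066, +0.0000]
moduli |λ_i(T)| = 0.9257, 0.5341, 0.5287, 0.5287.
ρ = 0.9257; 0.9257 < 1: convergent.

yes, ρ = 0.9257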